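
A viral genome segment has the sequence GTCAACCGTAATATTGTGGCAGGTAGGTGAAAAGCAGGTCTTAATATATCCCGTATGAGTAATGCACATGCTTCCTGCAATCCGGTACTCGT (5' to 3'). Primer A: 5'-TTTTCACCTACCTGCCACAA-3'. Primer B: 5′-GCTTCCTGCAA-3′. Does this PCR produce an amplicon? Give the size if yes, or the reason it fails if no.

No product — the primers' 3' ends point away from each other.

Primer A (TTTTCACCTACCTGCCACAA) has reverse complement TTGTGGCAGGTAGGTGAAAA, which matches the top strand at positions 14–33; primer A anneals to the top strand there with its 3' end pointing upstream toward position 14.
Primer B (GCTTCCTGCAA) matches the top strand directly at positions 70–80; it anneals to the bottom strand with its 3' end pointing downstream toward position 80.
The 3' ends diverge (primer A extends toward position 1, primer B toward position 92), so the primers never converge on a shared product.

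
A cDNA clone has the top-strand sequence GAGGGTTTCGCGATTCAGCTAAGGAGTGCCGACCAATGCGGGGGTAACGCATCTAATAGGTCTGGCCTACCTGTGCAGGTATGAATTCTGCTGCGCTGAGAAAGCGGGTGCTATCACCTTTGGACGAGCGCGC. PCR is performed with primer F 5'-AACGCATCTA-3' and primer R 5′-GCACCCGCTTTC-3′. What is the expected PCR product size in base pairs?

Scanning the template, AACGCATCTA occurs at positions 46–55; this primer anneals to the bottom strand there with its 3' end pointing downstream.
The reverse primer's reverse complement is GAAAGCGGGTGC, which matches the template at positions 100–111.
Amplicon spans positions 46–111: 66 bp.

66 bp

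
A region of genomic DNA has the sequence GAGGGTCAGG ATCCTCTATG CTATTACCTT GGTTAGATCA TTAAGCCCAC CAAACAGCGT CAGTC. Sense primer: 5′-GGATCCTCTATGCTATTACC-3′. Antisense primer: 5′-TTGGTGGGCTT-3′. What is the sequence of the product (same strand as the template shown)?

Forward primer GGATCCTCTATGCTATTACC is found on the top strand at positions 9–28.
The reverse primer's reverse complement is AAGCCCACCAA, which matches the template at positions 43–53.
The product is the template from position 9 through 53 (45 bp).

5'-GGATCCTCTATGCTATTACCTTGGTTAGATCATTAAGCCCACCAA-3'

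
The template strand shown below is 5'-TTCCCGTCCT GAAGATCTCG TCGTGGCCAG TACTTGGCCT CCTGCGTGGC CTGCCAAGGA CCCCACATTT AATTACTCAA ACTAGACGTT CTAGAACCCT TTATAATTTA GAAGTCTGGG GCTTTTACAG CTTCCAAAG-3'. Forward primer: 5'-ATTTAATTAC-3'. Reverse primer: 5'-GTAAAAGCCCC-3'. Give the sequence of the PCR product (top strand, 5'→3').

5'-ATTTAATTACTCAAACTAGACGTTCTAGAACCCTTTATAATTTAGAAGTCTGGGGCTTTTAC-3'

Forward primer ATTTAATTAC is found on the top strand at positions 67–76.
The reverse primer's reverse complement is GGGGCTTTTAC, which matches the template at positions 118–128.
The product is the template from position 67 through 128 (62 bp).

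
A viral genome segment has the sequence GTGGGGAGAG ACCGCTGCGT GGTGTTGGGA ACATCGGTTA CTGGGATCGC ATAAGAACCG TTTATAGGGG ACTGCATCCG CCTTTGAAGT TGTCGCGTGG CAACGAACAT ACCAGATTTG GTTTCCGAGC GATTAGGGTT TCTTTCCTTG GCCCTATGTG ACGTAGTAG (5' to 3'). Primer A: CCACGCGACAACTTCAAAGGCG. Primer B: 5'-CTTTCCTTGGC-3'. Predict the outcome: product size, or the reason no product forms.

No product — the primers' 3' ends point away from each other.

Primer A (CCACGCGACAACTTCAAAGGCG) has reverse complement CGCCTTTGAAGTTGTCGCGTGG, which matches the top strand at positions 79–100; primer A anneals to the top strand there with its 3' end pointing upstream toward position 79.
Primer B (CTTTCCTTGGC) matches the top strand directly at positions 142–152; it anneals to the bottom strand with its 3' end pointing downstream toward position 152.
The 3' ends diverge (primer A extends toward position 1, primer B toward position 169), so the primers never converge on a shared product.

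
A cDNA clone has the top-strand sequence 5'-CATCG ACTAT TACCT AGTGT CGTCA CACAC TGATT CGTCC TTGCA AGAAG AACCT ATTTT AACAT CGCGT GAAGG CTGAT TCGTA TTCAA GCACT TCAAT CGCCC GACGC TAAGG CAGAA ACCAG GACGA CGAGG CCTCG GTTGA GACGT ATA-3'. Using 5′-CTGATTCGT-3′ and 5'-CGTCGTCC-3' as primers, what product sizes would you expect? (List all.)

The forward primer CTGATTCGT matches the top strand at positions 30–38, 76–84.
The reverse primer's reverse complement is GGACGACG, matching at positions 125–132.
Each forward site pairs with the reverse site to give a product ending at position 132: sizes 103, 57 bp.

103 bp, 57 bp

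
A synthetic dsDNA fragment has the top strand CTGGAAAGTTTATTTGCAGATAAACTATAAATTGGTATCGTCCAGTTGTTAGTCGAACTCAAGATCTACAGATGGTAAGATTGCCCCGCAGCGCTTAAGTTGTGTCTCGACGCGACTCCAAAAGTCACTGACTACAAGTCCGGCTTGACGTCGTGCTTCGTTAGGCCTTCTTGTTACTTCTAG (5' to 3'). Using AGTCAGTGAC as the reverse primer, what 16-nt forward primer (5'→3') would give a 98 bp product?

5'-TATCGTCCAGTTGTTA-3'

The reverse primer's reverse complement GTCACTGACT matches the template at positions 124–133, so the product ends at position 133.
A 98 bp product then starts at position 133 − 98 + 1 = 36.
The forward primer is identical to the top strand there: TATCGTCCAGTTGTTA.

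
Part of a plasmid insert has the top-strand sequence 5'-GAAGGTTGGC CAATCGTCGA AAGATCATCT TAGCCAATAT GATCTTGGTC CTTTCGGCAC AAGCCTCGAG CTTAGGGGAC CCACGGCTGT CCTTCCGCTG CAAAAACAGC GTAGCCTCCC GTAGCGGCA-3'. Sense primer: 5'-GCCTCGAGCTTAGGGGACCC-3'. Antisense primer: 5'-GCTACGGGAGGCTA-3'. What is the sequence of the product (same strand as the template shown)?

5'-GCCTCGAGCTTAGGGGACCCACGGCTGTCCTTCCGCTGCAAAAACAGCGTAGCCTCCCGTAGC-3'

Scanning the template, GCCTCGAGCTTAGGGGACCC occurs at positions 63–82; this primer anneals to the bottom strand there with its 3' end pointing downstream.
The reverse primer's reverse complement is TAGCCTCCCGTAGC, which matches the template at positions 112–125.
The product is the template from position 63 through 125 (63 bp).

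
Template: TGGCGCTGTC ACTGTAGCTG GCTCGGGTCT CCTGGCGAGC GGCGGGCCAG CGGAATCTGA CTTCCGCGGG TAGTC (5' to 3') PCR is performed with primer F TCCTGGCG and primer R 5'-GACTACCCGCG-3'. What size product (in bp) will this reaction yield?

46 bp

Forward primer TCCTGGCG is found on the top strand at positions 30–37.
The reverse primer's reverse complement is CGCGGGTAGTC, which matches the template at positions 65–75.
Amplicon spans positions 30–75: 46 bp.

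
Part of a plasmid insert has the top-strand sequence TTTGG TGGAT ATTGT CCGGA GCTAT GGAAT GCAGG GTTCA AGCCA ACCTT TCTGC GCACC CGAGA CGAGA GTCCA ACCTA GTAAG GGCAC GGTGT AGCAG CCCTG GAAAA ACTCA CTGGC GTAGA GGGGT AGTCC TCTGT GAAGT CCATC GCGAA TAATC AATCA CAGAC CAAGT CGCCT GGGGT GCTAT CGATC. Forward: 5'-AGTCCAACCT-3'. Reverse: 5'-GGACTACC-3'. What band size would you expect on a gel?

66 bp

The forward primer matches the template at positions 70–79.
The reverse primer's reverse complement is GGTAGTCC, which matches the template at positions 128–135.
Amplicon spans positions 70–135: 66 bp.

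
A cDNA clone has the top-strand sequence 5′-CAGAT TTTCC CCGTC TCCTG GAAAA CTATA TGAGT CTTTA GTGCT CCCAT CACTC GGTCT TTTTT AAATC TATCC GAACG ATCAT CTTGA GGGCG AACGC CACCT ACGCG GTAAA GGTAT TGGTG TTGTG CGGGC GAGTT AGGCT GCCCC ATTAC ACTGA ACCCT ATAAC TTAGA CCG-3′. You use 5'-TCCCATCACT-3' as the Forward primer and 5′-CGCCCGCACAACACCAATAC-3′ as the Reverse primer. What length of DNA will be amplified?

92 bp

The forward primer matches the template at positions 45–54.
Taking the reverse complement of CGCCCGCACAACACCAATAC gives GTATTGGTGTTGTGCGGGCG, found at positions 117–136 on the template; the primer anneals here to the top strand with its 3' end pointing upstream.
Amplicon spans positions 45–136: 92 bp.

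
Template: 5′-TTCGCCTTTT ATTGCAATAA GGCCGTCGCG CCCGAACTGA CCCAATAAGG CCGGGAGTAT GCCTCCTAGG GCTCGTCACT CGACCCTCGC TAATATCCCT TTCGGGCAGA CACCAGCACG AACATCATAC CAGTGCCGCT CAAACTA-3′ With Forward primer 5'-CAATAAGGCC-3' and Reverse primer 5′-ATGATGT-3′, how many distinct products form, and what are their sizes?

The forward primer CAATAAGGCC matches the top strand at positions 15–24, 43–52.
The reverse primer's reverse complement is ACATCAT, matching at positions 122–128.
Each forward site pairs with the reverse site to give a product ending at position 128: sizes 114, 86 bp.

Two products: 114 bp, 86 bp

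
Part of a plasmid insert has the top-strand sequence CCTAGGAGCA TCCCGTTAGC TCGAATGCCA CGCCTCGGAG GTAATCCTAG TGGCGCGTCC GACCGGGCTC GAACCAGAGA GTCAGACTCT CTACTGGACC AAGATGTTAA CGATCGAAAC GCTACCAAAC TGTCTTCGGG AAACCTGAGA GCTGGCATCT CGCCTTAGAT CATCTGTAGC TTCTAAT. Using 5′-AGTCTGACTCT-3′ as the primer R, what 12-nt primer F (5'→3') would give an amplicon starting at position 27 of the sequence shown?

5'-GCCACGCCTCGG-3'

The reverse primer's reverse complement AGAGTCAGACT matches the template at positions 78–88; the product starts at position 27.
The forward primer is identical to the top strand over positions 27–38: GCCACGCCTCGG.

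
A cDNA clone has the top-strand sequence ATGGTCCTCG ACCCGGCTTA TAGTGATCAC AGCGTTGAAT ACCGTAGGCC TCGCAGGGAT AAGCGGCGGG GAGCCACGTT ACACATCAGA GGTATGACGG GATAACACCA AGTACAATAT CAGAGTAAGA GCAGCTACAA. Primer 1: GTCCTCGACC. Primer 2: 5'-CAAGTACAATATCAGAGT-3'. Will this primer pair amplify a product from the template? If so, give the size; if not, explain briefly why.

No product — both primers anneal to the same strand and extend in the same direction.

Primer 1 (GTCCTCGACC) matches the top strand at positions 4–13 (3' end points downstream).
Primer 2 (CAAGTACAATATCAGAGT) also matches the top strand directly, at positions 109–126 — its reverse complement ACTCTGATATTGTACTTG is not present.
Both primers anneal to the bottom strand with 3' ends pointing the same way, so neither can prime synthesis back toward the other.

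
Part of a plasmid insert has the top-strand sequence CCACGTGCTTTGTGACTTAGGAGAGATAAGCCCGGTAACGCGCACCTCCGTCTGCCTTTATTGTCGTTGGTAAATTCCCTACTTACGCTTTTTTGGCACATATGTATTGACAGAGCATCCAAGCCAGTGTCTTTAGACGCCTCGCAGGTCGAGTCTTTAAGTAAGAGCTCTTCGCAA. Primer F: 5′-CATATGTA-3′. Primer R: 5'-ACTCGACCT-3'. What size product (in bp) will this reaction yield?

Scanning the template, CATATGTA occurs at positions 99–106; this primer anneals to the bottom strand there with its 3' end pointing downstream.
Taking the reverse complement of ACTCGACCT gives AGGTCGAGT, found at positions 146–154 on the template; the primer anneals here to the top strand with its 3' end pointing upstream.
Product length = (reverse-primer end) − (forward-primer start) + 1 = 154 − 99 + 1 = 56 bp.

56 bp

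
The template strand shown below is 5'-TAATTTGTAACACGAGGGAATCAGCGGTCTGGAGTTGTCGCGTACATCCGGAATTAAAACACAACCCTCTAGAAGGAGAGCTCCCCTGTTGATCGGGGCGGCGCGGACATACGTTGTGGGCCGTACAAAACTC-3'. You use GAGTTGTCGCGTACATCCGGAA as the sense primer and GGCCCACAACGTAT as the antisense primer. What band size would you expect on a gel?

Scanning the template, GAGTTGTCGCGTACATCCGGAA occurs at positions 32–53; this primer anneals to the bottom strand there with its 3' end pointing downstream.
Taking the reverse complement of GGCCCACAACGTAT gives ATACGTTGTGGGCC, found at positions 109–122 on the template; the primer anneals here to the top strand with its 3' end pointing upstream.
Amplicon spans positions 32–122: 91 bp.

91 bp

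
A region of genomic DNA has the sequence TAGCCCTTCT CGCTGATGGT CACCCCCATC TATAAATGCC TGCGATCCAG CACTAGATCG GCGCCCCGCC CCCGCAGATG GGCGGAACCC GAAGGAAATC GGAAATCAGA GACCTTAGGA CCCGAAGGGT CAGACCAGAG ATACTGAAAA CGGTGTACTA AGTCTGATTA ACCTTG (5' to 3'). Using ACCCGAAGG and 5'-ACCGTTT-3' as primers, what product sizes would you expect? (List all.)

68 bp, 35 bp

The forward primer ACCCGAAGG matches the top strand at positions 87–95, 120–128.
The reverse primer's reverse complement is AAACGGT, matching at positions 148–154.
Each forward site pairs with the reverse site to give a product ending at position 154: sizes 68, 35 bp.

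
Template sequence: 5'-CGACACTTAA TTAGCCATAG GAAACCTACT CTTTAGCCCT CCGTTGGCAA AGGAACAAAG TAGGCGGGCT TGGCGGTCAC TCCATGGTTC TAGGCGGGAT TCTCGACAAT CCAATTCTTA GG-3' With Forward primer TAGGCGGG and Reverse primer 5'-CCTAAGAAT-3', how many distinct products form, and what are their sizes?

Two products: 62 bp, 32 bp

The forward primer TAGGCGGG matches the top strand at positions 61–68, 91–98.
The reverse primer's reverse complement is ATTCTTAGG, matching at positions 114–122.
Each forward site pairs with the reverse site to give a product ending at position 122: sizes 62, 32 bp.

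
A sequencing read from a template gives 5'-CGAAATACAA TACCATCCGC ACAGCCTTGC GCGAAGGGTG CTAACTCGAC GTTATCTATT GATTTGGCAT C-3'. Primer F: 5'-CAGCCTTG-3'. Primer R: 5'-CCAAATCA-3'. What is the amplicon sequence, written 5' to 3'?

The forward primer matches the template at positions 22–29.
Taking the reverse complement of CCAAATCA gives TGATTTGG, found at positions 60–67 on the template; the primer anneals here to the top strand with its 3' end pointing upstream.
The product is the template from position 22 through 67 (46 bp).

5'-CAGCCTTGCGCGAAGGGTGCTAACTCGACGTTATCTATTGATTTGG-3'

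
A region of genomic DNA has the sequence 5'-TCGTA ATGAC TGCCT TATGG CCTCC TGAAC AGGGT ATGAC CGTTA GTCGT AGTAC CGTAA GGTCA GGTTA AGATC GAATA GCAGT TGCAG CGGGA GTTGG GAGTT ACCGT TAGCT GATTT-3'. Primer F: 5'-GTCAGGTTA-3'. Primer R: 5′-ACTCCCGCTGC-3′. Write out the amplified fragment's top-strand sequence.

5'-GTCAGGTTAAGATCGAATAGCAGTTGCAGCGGGAGT-3'

Forward primer GTCAGGTTA is found on the top strand at positions 62–70.
Taking the reverse complement of ACTCCCGCTGC gives GCAGCGGGAGT, found at positions 87–97 on the template; the primer anneals here to the top strand with its 3' end pointing upstream.
The product is the template from position 62 through 97 (36 bp).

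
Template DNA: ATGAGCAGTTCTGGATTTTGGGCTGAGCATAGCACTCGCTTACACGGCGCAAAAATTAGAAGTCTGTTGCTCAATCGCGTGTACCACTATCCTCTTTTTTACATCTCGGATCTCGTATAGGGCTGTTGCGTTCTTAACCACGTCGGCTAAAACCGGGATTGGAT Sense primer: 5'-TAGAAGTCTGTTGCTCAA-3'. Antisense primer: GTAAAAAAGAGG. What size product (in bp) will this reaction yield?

46 bp

Forward primer TAGAAGTCTGTTGCTCAA is found on the top strand at positions 57–74.
The reverse primer's reverse complement is CCTCTTTTTTAC, which matches the template at positions 91–102.
The product runs from position 57 to position 102, so its length is 102 − 57 + 1 = 46 bp.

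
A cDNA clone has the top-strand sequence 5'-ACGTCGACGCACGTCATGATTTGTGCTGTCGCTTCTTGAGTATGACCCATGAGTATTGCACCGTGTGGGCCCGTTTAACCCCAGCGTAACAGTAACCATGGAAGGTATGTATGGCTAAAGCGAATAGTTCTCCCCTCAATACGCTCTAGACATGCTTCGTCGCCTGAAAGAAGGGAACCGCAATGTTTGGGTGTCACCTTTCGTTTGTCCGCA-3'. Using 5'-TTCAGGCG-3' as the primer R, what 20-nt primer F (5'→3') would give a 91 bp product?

The reverse primer's reverse complement CGCCTGAA matches the template at positions 161–168, so the product ends at position 168.
A 91 bp product then starts at position 168 − 91 + 1 = 78.
The forward primer is identical to the top strand there: ACCCCAGCGTAACAGTAACC.

5'-ACCCCAGCGTAACAGTAACC-3'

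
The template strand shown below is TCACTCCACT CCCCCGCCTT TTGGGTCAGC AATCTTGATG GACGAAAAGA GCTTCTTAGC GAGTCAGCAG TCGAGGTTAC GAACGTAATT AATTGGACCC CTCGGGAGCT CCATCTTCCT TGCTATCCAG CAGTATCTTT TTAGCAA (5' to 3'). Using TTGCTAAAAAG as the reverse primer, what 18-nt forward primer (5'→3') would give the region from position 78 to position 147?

The reverse primer's reverse complement CTTTTTAGCAA matches the template at positions 137–147; the product starts at position 78.
The forward primer is identical to the top strand over positions 78–95: TACGAACGTAATTAATTG.

5'-TACGAACGTAATTAATTG-3'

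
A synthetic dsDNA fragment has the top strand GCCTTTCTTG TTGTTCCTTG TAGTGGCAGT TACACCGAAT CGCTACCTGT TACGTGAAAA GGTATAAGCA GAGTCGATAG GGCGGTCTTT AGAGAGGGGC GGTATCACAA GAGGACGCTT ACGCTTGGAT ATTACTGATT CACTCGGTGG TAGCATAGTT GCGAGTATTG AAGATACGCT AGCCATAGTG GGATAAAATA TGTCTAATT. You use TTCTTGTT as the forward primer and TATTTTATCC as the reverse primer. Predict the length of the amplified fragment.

196 bp

Scanning the template, TTCTTGTT occurs at positions 5–12; this primer anneals to the bottom strand there with its 3' end pointing downstream.
Reverse complement of the reverse primer: GGATAAAATA. This occurs on the top strand at positions 191–200.
The product runs from position 5 to position 200, so its length is 200 − 5 + 1 = 196 bp.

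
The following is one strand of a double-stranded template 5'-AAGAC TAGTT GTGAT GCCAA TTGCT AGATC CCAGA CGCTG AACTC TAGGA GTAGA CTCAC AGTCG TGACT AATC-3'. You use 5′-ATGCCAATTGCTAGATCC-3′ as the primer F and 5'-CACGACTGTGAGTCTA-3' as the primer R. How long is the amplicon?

54 bp

Scanning the template, ATGCCAATTGCTAGATCC occurs at positions 14–31; this primer anneals to the bottom strand there with its 3' end pointing downstream.
Taking the reverse complement of CACGACTGTGAGTCTA gives TAGACTCACAGTCGTG, found at positions 52–67 on the template; the primer anneals here to the top strand with its 3' end pointing upstream.
Product length = (reverse-primer end) − (forward-primer start) + 1 = 67 − 14 + 1 = 54 bp.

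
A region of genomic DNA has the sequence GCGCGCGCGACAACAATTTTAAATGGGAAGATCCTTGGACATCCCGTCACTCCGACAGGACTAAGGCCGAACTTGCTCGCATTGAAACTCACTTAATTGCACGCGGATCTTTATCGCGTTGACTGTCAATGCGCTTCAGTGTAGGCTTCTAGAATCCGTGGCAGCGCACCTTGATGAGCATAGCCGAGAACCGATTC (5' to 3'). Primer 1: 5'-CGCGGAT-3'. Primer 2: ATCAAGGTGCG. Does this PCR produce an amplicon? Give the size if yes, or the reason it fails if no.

Primer 1 (CGCGGAT) matches the top strand at positions 102–108; it acts as a forward primer.
Primer 2's reverse complement is CGCACCTTGAT, matching the top strand at positions 165–175; it acts as a reverse primer.
The 3' ends face each other across positions 102–175, giving a 74 bp product.

Yes — a 74 bp product.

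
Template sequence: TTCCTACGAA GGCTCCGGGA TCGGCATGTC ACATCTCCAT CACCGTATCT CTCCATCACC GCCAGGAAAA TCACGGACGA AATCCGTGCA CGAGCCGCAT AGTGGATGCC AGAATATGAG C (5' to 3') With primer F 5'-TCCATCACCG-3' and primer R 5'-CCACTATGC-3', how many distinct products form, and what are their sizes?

The forward primer TCCATCACCG matches the top strand at positions 36–45, 52–61.
The reverse primer's reverse complement is GCATAGTGG, matching at positions 97–105.
Each forward site pairs with the reverse site to give a product ending at position 105: sizes 70, 54 bp.

Two products: 70 bp, 54 bp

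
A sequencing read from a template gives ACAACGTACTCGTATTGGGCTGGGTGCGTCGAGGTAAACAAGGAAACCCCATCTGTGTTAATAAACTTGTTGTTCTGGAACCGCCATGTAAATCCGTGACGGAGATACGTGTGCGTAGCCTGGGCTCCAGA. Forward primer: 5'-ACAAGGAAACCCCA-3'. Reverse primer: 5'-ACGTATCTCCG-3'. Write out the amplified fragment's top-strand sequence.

5'-ACAAGGAAACCCCATCTGTGTTAATAAACTTGTTGTTCTGGAACCGCCATGTAAATCCGTGACGGAGATACGT-3'

Forward primer ACAAGGAAACCCCA is found on the top strand at positions 38–51.
Reverse complement of the reverse primer: CGGAGATACGT. This occurs on the top strand at positions 100–110.
The product is the template from position 38 through 110 (73 bp).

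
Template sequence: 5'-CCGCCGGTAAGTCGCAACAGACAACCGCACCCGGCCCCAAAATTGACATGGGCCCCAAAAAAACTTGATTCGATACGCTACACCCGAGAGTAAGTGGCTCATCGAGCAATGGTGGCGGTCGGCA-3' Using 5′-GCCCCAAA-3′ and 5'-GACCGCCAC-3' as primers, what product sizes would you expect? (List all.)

87 bp, 69 bp

The forward primer GCCCCAAA matches the top strand at positions 34–41, 52–59.
The reverse primer's reverse complement is GTGGCGGTC, matching at positions 112–120.
Each forward site pairs with the reverse site to give a product ending at position 120: sizes 87, 69 bp.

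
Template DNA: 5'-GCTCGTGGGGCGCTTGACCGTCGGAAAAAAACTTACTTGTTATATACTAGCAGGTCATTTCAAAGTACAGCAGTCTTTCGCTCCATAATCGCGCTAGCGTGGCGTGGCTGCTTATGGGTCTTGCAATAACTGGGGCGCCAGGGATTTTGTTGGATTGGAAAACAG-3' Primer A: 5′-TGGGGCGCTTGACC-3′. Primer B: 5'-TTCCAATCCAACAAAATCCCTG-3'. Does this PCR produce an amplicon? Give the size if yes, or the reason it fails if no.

Primer A (TGGGGCGCTTGACC) matches the top strand at positions 6–19; it acts as a forward primer.
Primer B's reverse complement is CAGGGATTTTGTTGGATTGGAA, matching the top strand at positions 139–160; it acts as a reverse primer.
The 3' ends face each other across positions 6–160, giving a 155 bp product.

Yes — a 155 bp product.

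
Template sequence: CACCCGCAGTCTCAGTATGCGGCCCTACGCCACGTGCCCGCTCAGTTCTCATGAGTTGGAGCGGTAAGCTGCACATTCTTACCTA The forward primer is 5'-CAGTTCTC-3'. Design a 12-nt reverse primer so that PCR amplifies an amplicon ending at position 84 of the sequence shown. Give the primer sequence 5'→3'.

5'-AGGTAAGAATGT-3'

The forward primer binds at positions 43–50; the product's 3' end on the top strand is position 84.
The reverse primer anneals to the top strand over positions 73–84, i.e. to ACATTCTTACCT.
Its sequence written 5'→3' is the reverse complement: AGGTAAGAATGT.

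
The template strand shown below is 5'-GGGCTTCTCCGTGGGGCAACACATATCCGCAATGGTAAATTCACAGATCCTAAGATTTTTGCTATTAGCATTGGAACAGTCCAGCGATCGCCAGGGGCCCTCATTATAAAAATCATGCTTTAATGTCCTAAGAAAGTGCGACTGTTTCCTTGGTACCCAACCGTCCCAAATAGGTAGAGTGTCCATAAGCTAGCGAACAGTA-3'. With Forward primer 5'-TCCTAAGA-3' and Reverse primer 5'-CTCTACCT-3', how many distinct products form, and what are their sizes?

The forward primer TCCTAAGA matches the top strand at positions 48–55, 126–133.
The reverse primer's reverse complement is AGGTAGAG, matching at positions 172–179.
Each forward site pairs with the reverse site to give a product ending at position 179: sizes 132, 54 bp.

Two products: 132 bp, 54 bp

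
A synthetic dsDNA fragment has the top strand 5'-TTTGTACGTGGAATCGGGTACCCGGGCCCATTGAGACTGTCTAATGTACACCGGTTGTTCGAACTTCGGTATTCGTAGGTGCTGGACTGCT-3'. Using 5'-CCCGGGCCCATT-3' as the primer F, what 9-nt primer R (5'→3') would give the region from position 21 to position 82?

5'-GCACCTACG-3'

The product's 3' end on the top strand is position 82.
The reverse primer anneals to the top strand over positions 74–82, i.e. to CGTAGGTGC.
Its sequence written 5'→3' is the reverse complement: GCACCTACG.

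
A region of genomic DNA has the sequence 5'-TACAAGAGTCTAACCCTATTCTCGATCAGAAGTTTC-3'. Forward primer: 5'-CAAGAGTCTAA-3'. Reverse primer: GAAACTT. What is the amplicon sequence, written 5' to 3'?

5'-CAAGAGTCTAACCCTATTCTCGATCAGAAGTTTC-3'

Forward primer CAAGAGTCTAA is found on the top strand at positions 3–13.
The reverse primer's reverse complement is AAGTTTC, which matches the template at positions 30–36.
The product is the template from position 3 through 36 (34 bp).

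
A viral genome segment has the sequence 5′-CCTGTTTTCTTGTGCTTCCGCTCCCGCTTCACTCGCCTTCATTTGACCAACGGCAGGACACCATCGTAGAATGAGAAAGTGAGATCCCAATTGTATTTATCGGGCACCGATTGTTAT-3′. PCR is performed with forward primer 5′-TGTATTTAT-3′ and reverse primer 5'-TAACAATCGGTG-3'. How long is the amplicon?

Forward primer TGTATTTAT is found on the top strand at positions 92–100.
Taking the reverse complement of TAACAATCGGTG gives CACCGATTGTTA, found at positions 105–116 on the template; the primer anneals here to the top strand with its 3' end pointing upstream.
The product runs from position 92 to position 116, so its length is 116 − 92 + 1 = 25 bp.

25 bp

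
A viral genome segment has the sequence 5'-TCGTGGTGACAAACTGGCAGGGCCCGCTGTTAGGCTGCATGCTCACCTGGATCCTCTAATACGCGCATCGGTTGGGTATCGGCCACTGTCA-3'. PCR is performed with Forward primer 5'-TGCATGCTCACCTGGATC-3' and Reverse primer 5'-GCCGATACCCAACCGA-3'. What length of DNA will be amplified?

Forward primer TGCATGCTCACCTGGATC is found on the top strand at positions 36–53.
Taking the reverse complement of GCCGATACCCAACCGA gives TCGGTTGGGTATCGGC, found at positions 68–83 on the template; the primer anneals here to the top strand with its 3' end pointing upstream.
Amplicon spans positions 36–83: 48 bp.

48 bp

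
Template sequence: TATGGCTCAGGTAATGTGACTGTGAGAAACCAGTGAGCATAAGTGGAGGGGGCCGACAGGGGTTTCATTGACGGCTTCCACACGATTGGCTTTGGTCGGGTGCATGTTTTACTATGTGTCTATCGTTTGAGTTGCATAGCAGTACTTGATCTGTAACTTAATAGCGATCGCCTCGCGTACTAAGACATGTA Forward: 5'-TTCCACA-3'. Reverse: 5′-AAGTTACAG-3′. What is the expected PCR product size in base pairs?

The forward primer matches the template at positions 76–82.
Reverse complement of the reverse primer: CTGTAACTT. This occurs on the top strand at positions 151–159.
The product runs from position 76 to position 159, so its length is 159 − 76 + 1 = 84 bp.

84 bp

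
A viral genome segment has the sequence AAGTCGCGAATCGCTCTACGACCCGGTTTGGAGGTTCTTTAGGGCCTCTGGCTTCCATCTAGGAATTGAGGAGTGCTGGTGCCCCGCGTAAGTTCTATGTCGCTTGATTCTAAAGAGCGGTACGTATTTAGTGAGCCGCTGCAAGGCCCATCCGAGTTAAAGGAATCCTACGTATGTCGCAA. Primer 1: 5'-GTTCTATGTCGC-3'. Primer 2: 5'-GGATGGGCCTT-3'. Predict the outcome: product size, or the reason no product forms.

Yes — a 62 bp product.

Primer 1 (GTTCTATGTCGC) matches the top strand at positions 92–103; it acts as a forward primer.
Primer 2's reverse complement is AAGGCCCATCC, matching the top strand at positions 143–153; it acts as a reverse primer.
The 3' ends face each other across positions 92–153, giving a 62 bp product.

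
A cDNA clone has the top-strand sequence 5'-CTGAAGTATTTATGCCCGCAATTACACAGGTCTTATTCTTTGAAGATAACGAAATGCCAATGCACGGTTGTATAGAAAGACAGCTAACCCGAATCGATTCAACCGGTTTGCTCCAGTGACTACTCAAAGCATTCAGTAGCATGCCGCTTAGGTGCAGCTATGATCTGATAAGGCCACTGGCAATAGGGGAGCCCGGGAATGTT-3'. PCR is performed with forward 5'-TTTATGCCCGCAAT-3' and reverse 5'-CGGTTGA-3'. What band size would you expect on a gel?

97 bp

Scanning the template, TTTATGCCCGCAAT occurs at positions 9–22; this primer anneals to the bottom strand there with its 3' end pointing downstream.
The reverse primer's reverse complement is TCAACCG, which matches the template at positions 99–105.
Amplicon spans positions 9–105: 97 bp.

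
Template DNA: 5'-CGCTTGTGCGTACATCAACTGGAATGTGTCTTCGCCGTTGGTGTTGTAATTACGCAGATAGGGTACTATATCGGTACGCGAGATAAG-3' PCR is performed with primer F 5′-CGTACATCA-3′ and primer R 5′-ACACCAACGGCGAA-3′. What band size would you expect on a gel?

The forward primer matches the template at positions 9–17.
The reverse primer's reverse complement is TTCGCCGTTGGTGT, which matches the template at positions 31–44.
Product length = (reverse-primer end) − (forward-primer start) + 1 = 44 − 9 + 1 = 36 bp.

36 bp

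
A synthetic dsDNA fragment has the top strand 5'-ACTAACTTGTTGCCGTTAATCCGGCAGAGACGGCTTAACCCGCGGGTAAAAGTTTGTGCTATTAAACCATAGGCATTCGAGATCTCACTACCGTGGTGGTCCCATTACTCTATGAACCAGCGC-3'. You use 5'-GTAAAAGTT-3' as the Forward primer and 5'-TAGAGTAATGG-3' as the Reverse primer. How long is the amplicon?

67 bp

The forward primer matches the template at positions 46–54.
Reverse complement of the reverse primer: CCATTACTCTA. This occurs on the top strand at positions 102–112.
Product length = (reverse-primer end) − (forward-primer start) + 1 = 112 − 46 + 1 = 67 bp.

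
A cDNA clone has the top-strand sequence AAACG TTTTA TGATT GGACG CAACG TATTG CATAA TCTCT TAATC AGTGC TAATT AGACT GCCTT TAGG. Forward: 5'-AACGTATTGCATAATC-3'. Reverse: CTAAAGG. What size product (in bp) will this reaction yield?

Scanning the template, AACGTATTGCATAATC occurs at positions 22–37; this primer anneals to the bottom strand there with its 3' end pointing downstream.
The reverse primer's reverse complement is CCTTTAG, which matches the template at positions 62–68.
The product runs from position 22 to position 68, so its length is 68 − 22 + 1 = 47 bp.

47 bp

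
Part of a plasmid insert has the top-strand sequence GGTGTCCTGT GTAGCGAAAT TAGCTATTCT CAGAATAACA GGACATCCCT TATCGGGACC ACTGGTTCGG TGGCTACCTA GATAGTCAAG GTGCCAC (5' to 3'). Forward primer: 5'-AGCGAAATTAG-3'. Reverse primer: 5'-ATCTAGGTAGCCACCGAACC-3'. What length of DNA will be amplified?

The forward primer matches the template at positions 13–23.
The reverse primer's reverse complement is GGTTCGGTGGCTACCTAGAT, which matches the template at positions 64–83.
Amplicon spans positions 13–83: 71 bp.

71 bp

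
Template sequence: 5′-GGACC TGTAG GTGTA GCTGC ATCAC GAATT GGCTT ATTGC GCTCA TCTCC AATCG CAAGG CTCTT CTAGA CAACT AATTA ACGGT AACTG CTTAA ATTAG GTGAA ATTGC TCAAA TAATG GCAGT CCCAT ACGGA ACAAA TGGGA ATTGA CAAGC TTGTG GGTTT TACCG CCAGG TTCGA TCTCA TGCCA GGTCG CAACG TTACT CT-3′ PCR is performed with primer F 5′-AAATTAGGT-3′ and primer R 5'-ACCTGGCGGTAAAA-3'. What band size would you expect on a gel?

83 bp

Forward primer AAATTAGGT is found on the top strand at positions 94–102.
Reverse complement of the reverse primer: TTTTACCGCCAGGT. This occurs on the top strand at positions 163–176.
Product length = (reverse-primer end) − (forward-primer start) + 1 = 176 − 94 + 1 = 83 bp.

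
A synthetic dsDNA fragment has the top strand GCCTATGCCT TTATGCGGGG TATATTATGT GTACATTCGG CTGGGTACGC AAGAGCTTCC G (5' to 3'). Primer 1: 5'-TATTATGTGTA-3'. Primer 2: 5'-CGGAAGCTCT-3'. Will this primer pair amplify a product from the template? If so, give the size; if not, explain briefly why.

Yes — a 39 bp product.

Primer 1 (TATTATGTGTA) matches the top strand at positions 23–33; it acts as a forward primer.
Primer 2's reverse complement is AGAGCTTCCG, matching the top strand at positions 52–61; it acts as a reverse primer.
The 3' ends face each other across positions 23–61, giving a 39 bp product.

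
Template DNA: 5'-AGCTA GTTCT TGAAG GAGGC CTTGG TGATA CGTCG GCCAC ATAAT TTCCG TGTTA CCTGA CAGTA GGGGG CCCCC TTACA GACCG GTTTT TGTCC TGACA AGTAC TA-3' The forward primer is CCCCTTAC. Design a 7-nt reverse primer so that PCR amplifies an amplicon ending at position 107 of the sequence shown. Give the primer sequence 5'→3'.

The forward primer binds at positions 72–79; the product's 3' end on the top strand is position 107.
The reverse primer anneals to the top strand over positions 101–107, i.e. to AGTACTA.
Its sequence written 5'→3' is the reverse complement: TAGTACT.

5'-TAGTACT-3'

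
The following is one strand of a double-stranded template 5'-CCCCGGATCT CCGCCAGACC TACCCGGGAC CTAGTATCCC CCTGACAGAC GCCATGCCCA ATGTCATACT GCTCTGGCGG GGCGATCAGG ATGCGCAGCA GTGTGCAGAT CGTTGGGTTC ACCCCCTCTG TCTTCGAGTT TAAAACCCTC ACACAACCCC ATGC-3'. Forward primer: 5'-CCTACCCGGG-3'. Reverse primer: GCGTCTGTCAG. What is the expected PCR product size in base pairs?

Scanning the template, CCTACCCGGG occurs at positions 19–28; this primer anneals to the bottom strand there with its 3' end pointing downstream.
The reverse primer's reverse complement is CTGACAGACGC, which matches the template at positions 42–52.
Amplicon spans positions 19–52: 34 bp.

34 bp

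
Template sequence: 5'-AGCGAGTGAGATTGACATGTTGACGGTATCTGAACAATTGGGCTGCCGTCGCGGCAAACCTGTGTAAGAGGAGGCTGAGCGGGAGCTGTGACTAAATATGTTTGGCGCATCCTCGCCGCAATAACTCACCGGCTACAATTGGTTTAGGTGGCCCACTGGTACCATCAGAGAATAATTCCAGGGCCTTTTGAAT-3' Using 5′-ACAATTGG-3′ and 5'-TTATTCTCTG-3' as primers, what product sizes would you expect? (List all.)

142 bp, 41 bp

The forward primer ACAATTGG matches the top strand at positions 34–41, 135–142.
The reverse primer's reverse complement is CAGAGAATAA, matching at positions 166–175.
Each forward site pairs with the reverse site to give a product ending at position 175: sizes 142, 41 bp.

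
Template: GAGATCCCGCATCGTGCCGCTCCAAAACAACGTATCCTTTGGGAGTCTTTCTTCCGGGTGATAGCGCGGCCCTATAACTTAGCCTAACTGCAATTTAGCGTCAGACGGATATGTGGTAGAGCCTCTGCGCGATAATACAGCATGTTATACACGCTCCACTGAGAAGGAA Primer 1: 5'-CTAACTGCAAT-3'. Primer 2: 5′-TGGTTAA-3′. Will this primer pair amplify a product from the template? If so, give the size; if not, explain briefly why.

Primer 2 (TGGTTAA) does not match the top strand, and its reverse complement TTAACCA does not match either.
With no annealing site for primer 2, no amplification occurs.

No product — primer 2 has no binding site in the template.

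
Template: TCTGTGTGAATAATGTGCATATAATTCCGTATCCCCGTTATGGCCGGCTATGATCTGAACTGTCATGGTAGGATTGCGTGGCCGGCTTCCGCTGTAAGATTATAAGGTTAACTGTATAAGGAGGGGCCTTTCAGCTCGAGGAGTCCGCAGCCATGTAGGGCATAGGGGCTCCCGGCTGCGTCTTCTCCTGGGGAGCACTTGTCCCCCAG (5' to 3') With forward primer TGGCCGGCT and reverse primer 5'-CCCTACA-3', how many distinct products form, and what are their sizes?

Two products: 120 bp, 82 bp

The forward primer TGGCCGGCT matches the top strand at positions 41–49, 79–87.
The reverse primer's reverse complement is TGTAGGG, matching at positions 154–160.
Each forward site pairs with the reverse site to give a product ending at position 160: sizes 120, 82 bp.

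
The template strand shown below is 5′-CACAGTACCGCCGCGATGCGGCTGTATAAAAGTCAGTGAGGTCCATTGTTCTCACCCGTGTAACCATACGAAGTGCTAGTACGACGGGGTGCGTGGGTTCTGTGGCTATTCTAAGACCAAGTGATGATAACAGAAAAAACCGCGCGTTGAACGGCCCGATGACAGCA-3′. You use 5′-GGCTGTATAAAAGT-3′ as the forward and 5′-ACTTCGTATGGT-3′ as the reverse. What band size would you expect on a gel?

Forward primer GGCTGTATAAAAGT is found on the top strand at positions 20–33.
Taking the reverse complement of ACTTCGTATGGT gives ACCATACGAAGT, found at positions 63–74 on the template; the primer anneals here to the top strand with its 3' end pointing upstream.
Product length = (reverse-primer end) − (forward-primer start) + 1 = 74 − 20 + 1 = 55 bp.

55 bp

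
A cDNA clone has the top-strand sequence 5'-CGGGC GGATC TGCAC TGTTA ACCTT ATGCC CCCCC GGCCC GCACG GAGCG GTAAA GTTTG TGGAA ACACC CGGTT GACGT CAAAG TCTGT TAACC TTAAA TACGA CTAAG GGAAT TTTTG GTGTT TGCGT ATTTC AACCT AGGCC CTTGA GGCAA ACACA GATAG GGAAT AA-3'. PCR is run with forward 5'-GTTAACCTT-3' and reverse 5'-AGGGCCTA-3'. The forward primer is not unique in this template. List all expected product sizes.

131 bp, 59 bp

The forward primer GTTAACCTT matches the top strand at positions 17–25, 89–97.
The reverse primer's reverse complement is TAGGCCCT, matching at positions 140–147.
Each forward site pairs with the reverse site to give a product ending at position 147: sizes 131, 59 bp.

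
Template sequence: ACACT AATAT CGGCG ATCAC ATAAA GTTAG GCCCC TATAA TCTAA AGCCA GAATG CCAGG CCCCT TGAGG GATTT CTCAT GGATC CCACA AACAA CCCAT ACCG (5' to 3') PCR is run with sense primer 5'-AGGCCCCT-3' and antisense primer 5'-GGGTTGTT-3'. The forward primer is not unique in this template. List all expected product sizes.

70 bp, 41 bp

The forward primer AGGCCCCT matches the top strand at positions 29–36, 58–65.
The reverse primer's reverse complement is AACAACCC, matching at positions 91–98.
Each forward site pairs with the reverse site to give a product ending at position 98: sizes 70, 41 bp.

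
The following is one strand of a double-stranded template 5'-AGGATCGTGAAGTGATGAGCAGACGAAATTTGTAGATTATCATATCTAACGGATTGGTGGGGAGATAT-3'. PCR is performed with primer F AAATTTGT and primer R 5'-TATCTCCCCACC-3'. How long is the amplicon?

42 bp

Forward primer AAATTTGT is found on the top strand at positions 26–33.
Reverse complement of the reverse primer: GGTGGGGAGATA. This occurs on the top strand at positions 56–67.
Amplicon spans positions 26–67: 42 bp.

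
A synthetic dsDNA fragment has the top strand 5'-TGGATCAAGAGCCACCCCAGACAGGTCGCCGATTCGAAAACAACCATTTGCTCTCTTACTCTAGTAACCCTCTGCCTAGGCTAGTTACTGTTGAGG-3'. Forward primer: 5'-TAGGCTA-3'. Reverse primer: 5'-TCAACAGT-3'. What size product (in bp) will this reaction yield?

Forward primer TAGGCTA is found on the top strand at positions 77–83.
Taking the reverse complement of TCAACAGT gives ACTGTTGA, found at positions 87–94 on the template; the primer anneals here to the top strand with its 3' end pointing upstream.
Amplicon spans positions 77–94: 18 bp.

18 bp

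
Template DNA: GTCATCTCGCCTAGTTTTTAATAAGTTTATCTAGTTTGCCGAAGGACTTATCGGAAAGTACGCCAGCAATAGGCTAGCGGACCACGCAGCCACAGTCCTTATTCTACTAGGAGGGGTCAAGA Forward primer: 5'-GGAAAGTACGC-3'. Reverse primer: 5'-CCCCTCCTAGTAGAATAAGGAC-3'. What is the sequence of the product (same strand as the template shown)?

The forward primer matches the template at positions 53–63.
The reverse primer's reverse complement is GTCCTTATTCTACTAGGAGGGG, which matches the template at positions 95–116.
The product is the template from position 53 through 116 (64 bp).

5'-GGAAAGTACGCCAGCAATAGGCTAGCGGACCACGCAGCCACAGTCCTTATTCTACTAGGAGGGG-3'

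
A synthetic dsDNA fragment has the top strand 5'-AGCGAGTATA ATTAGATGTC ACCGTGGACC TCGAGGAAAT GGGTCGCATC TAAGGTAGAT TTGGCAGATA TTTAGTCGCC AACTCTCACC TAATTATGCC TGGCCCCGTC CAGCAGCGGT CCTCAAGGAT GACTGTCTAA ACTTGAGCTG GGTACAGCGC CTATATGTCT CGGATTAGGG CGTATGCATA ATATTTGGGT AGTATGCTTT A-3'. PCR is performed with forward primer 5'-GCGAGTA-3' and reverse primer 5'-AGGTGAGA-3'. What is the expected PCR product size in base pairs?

Scanning the template, GCGAGTA occurs at positions 2–8; this primer anneals to the bottom strand there with its 3' end pointing downstream.
Taking the reverse complement of AGGTGAGA gives TCTCACCT, found at positions 84–91 on the template; the primer anneals here to the top strand with its 3' end pointing upstream.
Amplicon spans positions 2–91: 90 bp.

90 bp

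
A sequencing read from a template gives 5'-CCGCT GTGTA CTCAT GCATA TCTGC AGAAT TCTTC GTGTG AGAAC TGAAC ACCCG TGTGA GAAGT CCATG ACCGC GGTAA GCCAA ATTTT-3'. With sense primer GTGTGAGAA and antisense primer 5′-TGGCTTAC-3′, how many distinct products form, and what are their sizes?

Two products: 49 bp, 30 bp

The forward primer GTGTGAGAA matches the top strand at positions 36–44, 55–63.
The reverse primer's reverse complement is GTAAGCCA, matching at positions 77–84.
Each forward site pairs with the reverse site to give a product ending at position 84: sizes 49, 30 bp.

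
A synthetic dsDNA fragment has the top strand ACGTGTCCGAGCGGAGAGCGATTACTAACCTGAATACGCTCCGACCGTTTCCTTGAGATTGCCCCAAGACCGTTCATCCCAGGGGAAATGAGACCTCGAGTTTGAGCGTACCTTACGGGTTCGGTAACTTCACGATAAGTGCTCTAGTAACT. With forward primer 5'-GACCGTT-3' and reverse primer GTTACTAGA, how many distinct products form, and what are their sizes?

The forward primer GACCGTT matches the top strand at positions 43–49, 68–74.
The reverse primer's reverse complement is TCTAGTAAC, matching at positions 143–151.
Each forward site pairs with the reverse site to give a product ending at position 151: sizes 109, 84 bp.

Two products: 109 bp, 84 bp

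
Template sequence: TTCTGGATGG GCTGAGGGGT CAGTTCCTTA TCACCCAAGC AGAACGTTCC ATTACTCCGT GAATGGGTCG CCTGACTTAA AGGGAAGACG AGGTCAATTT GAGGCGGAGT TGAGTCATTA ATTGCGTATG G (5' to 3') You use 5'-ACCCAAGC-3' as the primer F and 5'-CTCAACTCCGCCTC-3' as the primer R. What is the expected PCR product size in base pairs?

82 bp

Forward primer ACCCAAGC is found on the top strand at positions 33–40.
The reverse primer's reverse complement is GAGGCGGAGTTGAG, which matches the template at positions 101–114.
Amplicon spans positions 33–114: 82 bp.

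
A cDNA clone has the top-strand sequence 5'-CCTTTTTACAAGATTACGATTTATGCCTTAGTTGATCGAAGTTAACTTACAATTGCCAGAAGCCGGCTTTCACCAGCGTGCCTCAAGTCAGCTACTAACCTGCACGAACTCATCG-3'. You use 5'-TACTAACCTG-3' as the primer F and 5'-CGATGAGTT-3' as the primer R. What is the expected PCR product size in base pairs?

23 bp

Scanning the template, TACTAACCTG occurs at positions 93–102; this primer anneals to the bottom strand there with its 3' end pointing downstream.
Taking the reverse complement of CGATGAGTT gives AACTCATCG, found at positions 107–115 on the template; the primer anneals here to the top strand with its 3' end pointing upstream.
Product length = (reverse-primer end) − (forward-primer start) + 1 = 115 − 93 + 1 = 23 bp.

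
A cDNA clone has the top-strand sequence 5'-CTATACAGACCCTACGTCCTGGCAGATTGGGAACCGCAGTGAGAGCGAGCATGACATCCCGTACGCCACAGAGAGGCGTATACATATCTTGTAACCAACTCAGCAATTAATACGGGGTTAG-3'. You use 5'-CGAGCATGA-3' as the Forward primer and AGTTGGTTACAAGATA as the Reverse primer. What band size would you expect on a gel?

The forward primer matches the template at positions 46–54.
Reverse complement of the reverse primer: TATCTTGTAACCAACT. This occurs on the top strand at positions 85–100.
Product length = (reverse-primer end) − (forward-primer start) + 1 = 100 − 46 + 1 = 55 bp.

55 bp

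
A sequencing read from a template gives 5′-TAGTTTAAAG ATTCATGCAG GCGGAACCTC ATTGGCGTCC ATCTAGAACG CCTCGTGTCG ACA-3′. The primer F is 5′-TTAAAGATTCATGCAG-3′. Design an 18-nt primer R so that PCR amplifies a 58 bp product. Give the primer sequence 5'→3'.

5'-GTCGACACGAGGCGTTCT-3'

The forward primer binds at positions 5–20, so a 58 bp product ends at position 5 + 58 − 1 = 62.
The reverse primer anneals to the top strand over positions 45–62, i.e. to AGAACGCCTCGTGTCGAC.
Its sequence written 5'→3' is the reverse complement: GTCGACACGAGGCGTTCT.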